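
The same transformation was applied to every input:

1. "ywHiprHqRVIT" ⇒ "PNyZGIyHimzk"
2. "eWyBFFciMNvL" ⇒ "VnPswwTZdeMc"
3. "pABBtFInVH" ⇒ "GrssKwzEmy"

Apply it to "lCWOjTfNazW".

The pattern: flip the case of every letter, then shift every letter 9 places backward in the alphabet (wrapping around).
Working it through for "lCWOjTfNazW": intermediate "LcwoJtFnAZw", final "CtnfAkWeRQn".

CtnfAkWeRQn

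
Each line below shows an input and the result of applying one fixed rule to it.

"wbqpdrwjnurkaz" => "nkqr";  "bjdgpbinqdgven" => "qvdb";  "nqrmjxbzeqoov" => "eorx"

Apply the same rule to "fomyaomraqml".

Looking at the pairs, the operation is to keep one character in every 3, starting at position 3 (positions 3rd, 6th, 9th, ...), then move the first 2 characters to the end (rotate left by 2).
Applying both steps to "fomyaomraqml": "moal", then "almo".

almo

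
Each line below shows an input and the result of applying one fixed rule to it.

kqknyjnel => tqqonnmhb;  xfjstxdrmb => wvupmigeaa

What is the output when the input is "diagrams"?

In each case the input is transformed by: shift every letter 3 places forward in the alphabet (wrapping around), then sort the characters into reverse alphabetical order.
Starting from "diagrams": after the first operation, "gldjudpv"; after the second, "vupljgdd".

vupljgdd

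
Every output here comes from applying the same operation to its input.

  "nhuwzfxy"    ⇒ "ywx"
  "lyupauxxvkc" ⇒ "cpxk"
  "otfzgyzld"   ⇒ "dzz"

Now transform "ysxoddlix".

What's happening: swap the first and last characters, then keep one character in every 3, starting at position 1 (positions 1st, 4th, 7th, ...).
"ysxoddlix" → "xsxoddliy" → "xol".

xol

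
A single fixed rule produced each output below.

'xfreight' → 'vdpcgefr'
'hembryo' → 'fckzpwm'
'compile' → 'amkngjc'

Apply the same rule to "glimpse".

ejgknqc

The transformation: shift every letter 2 places backward in the alphabet (wrapping around).
"glimpse" → "ejgknqc".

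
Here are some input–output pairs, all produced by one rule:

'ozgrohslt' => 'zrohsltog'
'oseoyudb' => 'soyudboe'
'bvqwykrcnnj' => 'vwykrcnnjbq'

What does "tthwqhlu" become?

twqhluth

What's happening: move the first 2 characters to the end (rotate left by 2), then swap the first and last characters.
For "tthwqhlu", step one produces "hwqhlutt"; step two turns that into "twqhluth".
(Check on "oseoyudb": → "eoyudbos" → "soyudboe" ✓)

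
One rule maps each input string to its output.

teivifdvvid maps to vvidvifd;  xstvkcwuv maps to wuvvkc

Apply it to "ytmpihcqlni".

qlnipihc

The rule is to delete the first 3 characters, then swap the front and back halves of the string.
Working it through for "ytmpihcqlni": intermediate "pihcqlni", final "qlnipihc".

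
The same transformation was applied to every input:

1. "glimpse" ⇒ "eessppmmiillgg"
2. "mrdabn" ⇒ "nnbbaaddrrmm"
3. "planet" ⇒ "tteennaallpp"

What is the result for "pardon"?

nnooddrraapp

The rule is to reverse the string, then double every character.
Starting from "pardon": after the first operation, "nodrap"; after the second, "nnooddrraapp".
(Check on "mrdabn": → "nbadrm" → "nnbbaaddrrmm" ✓)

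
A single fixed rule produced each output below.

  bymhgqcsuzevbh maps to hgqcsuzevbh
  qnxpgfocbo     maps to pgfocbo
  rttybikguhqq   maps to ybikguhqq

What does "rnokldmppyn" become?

Looking at the pairs, the operation is to delete the first 3 characters.
For "rnokldmppyn" the result is "kldmppyn".

kldmppyn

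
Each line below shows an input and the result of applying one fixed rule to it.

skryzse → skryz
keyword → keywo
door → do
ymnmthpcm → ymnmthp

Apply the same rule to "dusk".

In each case the input is transformed by: delete the last 2 characters.
"dusk" → "du".

du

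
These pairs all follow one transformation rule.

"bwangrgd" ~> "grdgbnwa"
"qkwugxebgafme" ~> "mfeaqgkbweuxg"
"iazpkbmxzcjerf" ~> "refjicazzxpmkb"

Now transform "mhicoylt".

Looking at the pairs, the operation is to move the last 2 characters to the front (rotate right by 2), then take characters alternately from the front and the back (1st, last, 2nd, 2nd-last, ...).
Working it through for "mhicoylt": intermediate "ltmhicoy", final "lytomchi".

lytomchi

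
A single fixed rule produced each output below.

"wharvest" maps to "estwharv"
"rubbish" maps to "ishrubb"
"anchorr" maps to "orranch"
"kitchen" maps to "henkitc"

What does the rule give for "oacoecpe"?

cpeoacoe

The transformation: move the last 3 characters to the front (rotate right by 3).
"oacoecpe" → "cpeoacoe".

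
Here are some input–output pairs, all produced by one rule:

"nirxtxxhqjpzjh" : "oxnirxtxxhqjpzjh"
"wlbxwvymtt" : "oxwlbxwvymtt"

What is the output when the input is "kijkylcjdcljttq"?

oxkijkylcjdcljttq

In each case the input is transformed by: prepend "ox".
"kijkylcjdcljttq" → "oxkijkylcjdcljttq".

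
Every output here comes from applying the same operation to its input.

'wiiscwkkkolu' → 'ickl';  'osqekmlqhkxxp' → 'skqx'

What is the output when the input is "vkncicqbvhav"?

The transformation: keep one character in every 3, starting at position 2 (positions 2nd, 5th, 8th, ...).
Doing the same to "vkncicqbvhav": "kiba".

kiba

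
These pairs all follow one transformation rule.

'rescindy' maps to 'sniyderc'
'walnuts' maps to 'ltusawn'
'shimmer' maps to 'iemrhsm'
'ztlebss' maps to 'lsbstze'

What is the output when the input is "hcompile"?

In each case the input is transformed by: swap each adjacent pair of characters (1↔2, 3↔4, ...), then move the first 3 characters to the end (rotate left by 3).
Working it through for "hcompile": intermediate "chmoipel", final "oipelchm".

oipelchm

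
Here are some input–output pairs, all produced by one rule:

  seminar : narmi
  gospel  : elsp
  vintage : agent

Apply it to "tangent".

entng

The rule is to delete the first 2 characters, then move the first 2 characters to the end (rotate left by 2).
"tangent" → "entng".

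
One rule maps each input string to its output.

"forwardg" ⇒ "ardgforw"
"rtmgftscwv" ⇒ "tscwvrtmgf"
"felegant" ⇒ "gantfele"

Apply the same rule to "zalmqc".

Looking at the pairs, the operation is to swap the front and back halves of the string.
Doing the same to "zalmqc": "mqczal".

mqczal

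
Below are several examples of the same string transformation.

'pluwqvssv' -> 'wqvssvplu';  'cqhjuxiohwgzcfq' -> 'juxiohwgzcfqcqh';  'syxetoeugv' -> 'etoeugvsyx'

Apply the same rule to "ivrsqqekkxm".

Rule — move the first 3 characters to the end (rotate left by 3).
Doing the same to "ivrsqqekkxm": "sqqekkxmivr".

sqqekkxmivr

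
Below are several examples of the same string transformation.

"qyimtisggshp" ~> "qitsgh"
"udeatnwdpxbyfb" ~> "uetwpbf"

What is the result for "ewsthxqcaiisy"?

Looking at the pairs, the operation is to keep every other character starting from the first (positions 1st, 3rd, 5th, ...).
Doing the same to "ewsthxqcaiisy": "eshqaiy".

eshqaiy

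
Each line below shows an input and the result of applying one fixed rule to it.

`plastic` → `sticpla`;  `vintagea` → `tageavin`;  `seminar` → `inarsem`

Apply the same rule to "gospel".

The transformation: move the first 3 characters to the end (rotate left by 3).
"gospel" → "pelgos".

pelgos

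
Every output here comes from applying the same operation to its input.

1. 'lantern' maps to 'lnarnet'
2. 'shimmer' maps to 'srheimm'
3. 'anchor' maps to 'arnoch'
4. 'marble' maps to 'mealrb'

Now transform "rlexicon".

Each output is the input with this applied: take characters alternately from the front and the back (1st, last, 2nd, 2nd-last, ...).
Doing the same to "rlexicon": "rnloecxi".

rnloecxi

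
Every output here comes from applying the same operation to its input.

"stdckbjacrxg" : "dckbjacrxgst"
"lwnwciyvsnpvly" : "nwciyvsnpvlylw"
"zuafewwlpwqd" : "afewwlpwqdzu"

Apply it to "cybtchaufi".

The rule is to move the first 2 characters to the end (rotate left by 2).
For "cybtchaufi" the result is "btchauficy".

btchauficy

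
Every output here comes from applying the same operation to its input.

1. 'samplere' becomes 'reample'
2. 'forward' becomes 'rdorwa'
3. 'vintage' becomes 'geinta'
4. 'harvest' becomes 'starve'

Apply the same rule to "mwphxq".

Rule — delete the first character, then move the last 2 characters to the front (rotate right by 2).
Applying both steps to "mwphxq": "wphxq", then "xqwph".

xqwph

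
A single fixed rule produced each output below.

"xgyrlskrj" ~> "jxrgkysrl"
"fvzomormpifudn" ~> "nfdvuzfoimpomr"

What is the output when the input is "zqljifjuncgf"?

fzgqclnjuijf

The transformation: take characters alternately from the front and the back (1st, last, 2nd, 2nd-last, ...), then swap each adjacent pair of characters (1↔2, 3↔4, ...).
Applying both steps to "zqljifjuncgf": "zfqglcjniufj", then "fzgqclnjuijf".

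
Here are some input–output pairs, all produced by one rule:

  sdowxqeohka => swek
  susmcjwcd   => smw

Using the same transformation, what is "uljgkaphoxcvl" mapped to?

ugpxl

The rule is to keep one character in every 3, starting at position 1 (positions 1st, 4th, 7th, ...).
On "uljgkaphoxcvl" that produces "ugpxl".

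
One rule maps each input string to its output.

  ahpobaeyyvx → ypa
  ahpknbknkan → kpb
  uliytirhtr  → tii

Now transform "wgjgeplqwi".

Rule — keep one character in every 3, starting at position 3 (positions 3rd, 6th, 9th, ...), then move the last character to the front.
On "wgjgeplqwi" that produces "wjp".

wjp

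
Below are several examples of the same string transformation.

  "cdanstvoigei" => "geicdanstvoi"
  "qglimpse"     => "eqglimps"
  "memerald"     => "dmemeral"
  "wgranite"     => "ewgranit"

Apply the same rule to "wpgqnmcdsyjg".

yjgwpgqnmcds

What's happening: move the first 3 characters to the end (rotate left by 3), then swap the front and back halves of the string.
"wpgqnmcdsyjg" → "qnmcdsyjgwpg" → "yjgwpgqnmcds".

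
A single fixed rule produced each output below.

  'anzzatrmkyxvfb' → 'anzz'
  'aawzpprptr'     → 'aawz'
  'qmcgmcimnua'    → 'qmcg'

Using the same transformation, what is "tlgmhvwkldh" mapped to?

tlgm

Rule — keep only the first 4 characters.
So "tlgmhvwkldh" becomes "tlgm".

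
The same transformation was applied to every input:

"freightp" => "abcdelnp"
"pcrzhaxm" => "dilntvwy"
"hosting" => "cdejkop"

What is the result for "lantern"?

ahjjnpw

Each output is the input with this applied: shift every letter 4 places backward in the alphabet (wrapping around), then sort the characters into alphabetical order.
Applying that to "lantern" gives "ahjjnpw".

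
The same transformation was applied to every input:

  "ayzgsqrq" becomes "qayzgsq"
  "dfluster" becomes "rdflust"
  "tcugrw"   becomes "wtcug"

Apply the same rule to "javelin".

The transformation: move the last 2 characters to the front (rotate right by 2), then delete the first character.
So "javelin" becomes "njavel".

njavel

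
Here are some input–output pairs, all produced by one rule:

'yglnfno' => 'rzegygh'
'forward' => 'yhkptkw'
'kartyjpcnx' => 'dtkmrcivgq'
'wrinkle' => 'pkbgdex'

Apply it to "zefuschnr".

Rule — shift every letter 7 places backward in the alphabet (wrapping around).
So "zefuschnr" becomes "sxynlvagk".

sxynlvagk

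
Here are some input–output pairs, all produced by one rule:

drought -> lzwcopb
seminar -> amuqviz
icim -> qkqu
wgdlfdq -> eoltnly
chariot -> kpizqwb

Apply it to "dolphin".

The rule is to shift every letter 8 places forward in the alphabet (wrapping around).
On "dolphin" that produces "lwtxpqv".

lwtxpqv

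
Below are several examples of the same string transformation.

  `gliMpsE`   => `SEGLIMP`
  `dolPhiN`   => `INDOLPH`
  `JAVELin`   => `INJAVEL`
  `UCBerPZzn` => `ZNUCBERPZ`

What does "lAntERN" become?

RNLANTE

Looking at the pairs, the operation is to move the last 2 characters to the front (rotate right by 2), then convert every letter to uppercase.
Working it through for "lAntERN": intermediate "RNlAntE", final "RNLANTE".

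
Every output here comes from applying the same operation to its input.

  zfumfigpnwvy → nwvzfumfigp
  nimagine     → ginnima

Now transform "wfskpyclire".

Each output is the input with this applied: delete the last character, then move the last 3 characters to the front (rotate right by 3).
Working it through for "wfskpyclire": intermediate "wfskpyclir", final "lirwfskpyc".

lirwfskpyc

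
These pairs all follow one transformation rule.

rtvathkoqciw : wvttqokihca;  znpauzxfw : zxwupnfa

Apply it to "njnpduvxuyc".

Each output is the input with this applied: delete the first character, then sort the characters into reverse alphabetical order.
Working it through for "njnpduvxuyc": intermediate "jnpduvxuyc", final "yxvuupnjdc".

yxvuupnjdc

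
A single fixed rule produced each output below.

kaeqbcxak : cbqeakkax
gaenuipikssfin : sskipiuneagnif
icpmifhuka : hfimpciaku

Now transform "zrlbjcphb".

cjblrzbhp

The transformation: move the last 3 characters to the front (rotate right by 3), then reverse the string.
On "zrlbjcphb": the first step gives "phbzrlbjc", and the second then gives "cjblrzbhp".
(Check on "gaenuipikssfin": → "fingaenuipikss" → "sskipiuneagnif" ✓)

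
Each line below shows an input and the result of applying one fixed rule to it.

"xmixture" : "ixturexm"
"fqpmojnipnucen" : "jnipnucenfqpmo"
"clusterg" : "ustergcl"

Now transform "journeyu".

urneyujo

Rule — move the last 2 characters to the front (rotate right by 2), then swap the front and back halves of the string.
So "journeyu" becomes "urneyujo".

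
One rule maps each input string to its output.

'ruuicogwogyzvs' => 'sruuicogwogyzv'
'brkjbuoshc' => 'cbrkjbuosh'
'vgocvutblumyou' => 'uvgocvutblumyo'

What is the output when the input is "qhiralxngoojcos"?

The rule is to move the last character to the front.
So "qhiralxngoojcos" becomes "sqhiralxngoojco".

sqhiralxngoojco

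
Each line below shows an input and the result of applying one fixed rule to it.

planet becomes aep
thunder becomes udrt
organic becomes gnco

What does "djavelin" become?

The rule is to keep every other character starting from the first (positions 1st, 3rd, 5th, ...), then move the first character to the end.
For "djavelin", step one produces "daei"; step two turns that into "aeid".

aeid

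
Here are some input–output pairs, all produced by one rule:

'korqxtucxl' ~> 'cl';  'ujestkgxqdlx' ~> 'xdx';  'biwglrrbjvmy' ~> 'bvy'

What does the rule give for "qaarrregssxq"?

gsq

Rule — keep every other character starting from the second (positions 2nd, 4th, 6th, ...), then delete the first 3 characters.
For "qaarrregssxq" the result is "gsq".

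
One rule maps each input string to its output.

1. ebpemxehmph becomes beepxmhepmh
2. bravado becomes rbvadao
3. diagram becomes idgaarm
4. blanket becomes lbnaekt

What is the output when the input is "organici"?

roaginic

Looking at the pairs, the operation is to swap each adjacent pair of characters (1↔2, 3↔4, ...).
Applying that to "organici" gives "roaginic".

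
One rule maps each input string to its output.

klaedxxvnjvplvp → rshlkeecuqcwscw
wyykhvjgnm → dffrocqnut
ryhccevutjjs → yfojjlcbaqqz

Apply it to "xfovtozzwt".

emvcavggda

In each case the input is transformed by: shift every letter 7 places forward in the alphabet (wrapping around).
For "xfovtozzwt" the result is "emvcavggda".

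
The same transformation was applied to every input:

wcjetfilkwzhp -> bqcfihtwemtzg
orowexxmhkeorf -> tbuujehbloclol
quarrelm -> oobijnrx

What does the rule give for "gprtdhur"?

In each case the input is transformed by: shift every letter 3 places backward in the alphabet (wrapping around), then move the first 3 characters to the end (rotate left by 3).
Applying that to "gprtdhur" gives "qaerodmo".

qaerodmo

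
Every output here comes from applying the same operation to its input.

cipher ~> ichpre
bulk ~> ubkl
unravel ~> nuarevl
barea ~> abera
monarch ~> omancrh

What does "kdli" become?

Each output is the input with this applied: swap each adjacent pair of characters (1↔2, 3↔4, ...).
On "kdli" that produces "dkil".

dkil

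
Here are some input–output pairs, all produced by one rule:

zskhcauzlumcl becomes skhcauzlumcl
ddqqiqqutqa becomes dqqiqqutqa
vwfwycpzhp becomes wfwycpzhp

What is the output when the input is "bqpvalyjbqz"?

Each output is the input with this applied: delete the first character.
Applying that to "bqpvalyjbqz" gives "qpvalyjbqz".

qpvalyjbqz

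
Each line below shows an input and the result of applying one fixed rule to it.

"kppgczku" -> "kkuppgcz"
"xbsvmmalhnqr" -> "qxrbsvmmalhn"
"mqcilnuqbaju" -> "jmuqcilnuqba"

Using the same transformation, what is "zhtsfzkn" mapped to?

kznhtsfz

The pattern: swap the first and last characters, then move the last 2 characters to the front (rotate right by 2).
For "zhtsfzkn", step one produces "nhtsfzkz"; step two turns that into "kznhtsfz".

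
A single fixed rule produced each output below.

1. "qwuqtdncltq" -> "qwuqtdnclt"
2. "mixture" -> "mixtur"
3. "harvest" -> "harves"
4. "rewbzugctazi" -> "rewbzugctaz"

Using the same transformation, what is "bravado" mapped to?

bravad

Rule — delete the last character.
"bravado" → "bravad".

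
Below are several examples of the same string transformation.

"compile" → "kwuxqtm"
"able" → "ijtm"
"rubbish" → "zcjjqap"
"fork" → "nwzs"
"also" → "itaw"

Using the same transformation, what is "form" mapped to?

nwzu

In each case the input is transformed by: shift every letter 8 places forward in the alphabet (wrapping around).
"form" → "nwzu".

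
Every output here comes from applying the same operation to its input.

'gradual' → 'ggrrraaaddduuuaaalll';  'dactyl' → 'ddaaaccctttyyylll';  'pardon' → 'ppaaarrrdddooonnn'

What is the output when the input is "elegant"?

eellleeegggaaannnttt

The pattern: repeat every character 3 times, then delete the first character.
For "elegant" the result is "eellleeegggaaannnttt".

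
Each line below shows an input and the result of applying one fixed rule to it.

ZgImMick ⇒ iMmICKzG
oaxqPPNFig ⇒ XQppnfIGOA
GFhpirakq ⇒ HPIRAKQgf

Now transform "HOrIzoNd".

The transformation: flip the case of every letter, then move the first 2 characters to the end (rotate left by 2).
For "HOrIzoNd", step one produces "hoRiZOnD"; step two turns that into "RiZOnDho".
(Check on "ZgImMick": → "zGiMmICK" → "iMmICKzG" ✓)

RiZOnDho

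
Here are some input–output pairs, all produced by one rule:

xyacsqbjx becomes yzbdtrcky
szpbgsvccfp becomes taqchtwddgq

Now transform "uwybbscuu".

The transformation: shift every letter 1 place forward in the alphabet (wrapping around).
For "uwybbscuu" the result is "vxzcctdvv".

vxzcctdvv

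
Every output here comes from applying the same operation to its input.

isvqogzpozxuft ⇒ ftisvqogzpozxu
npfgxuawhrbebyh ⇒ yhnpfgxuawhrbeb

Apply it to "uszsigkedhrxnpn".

Looking at the pairs, the operation is to move the last 2 characters to the front (rotate right by 2).
"uszsigkedhrxnpn" → "pnuszsigkedhrxn".

pnuszsigkedhrxn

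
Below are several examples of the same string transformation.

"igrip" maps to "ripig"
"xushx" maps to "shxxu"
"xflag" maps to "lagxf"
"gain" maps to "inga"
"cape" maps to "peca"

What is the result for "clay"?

aycl

The pattern: move the first 2 characters to the end (rotate left by 2).
Doing the same to "clay": "aycl".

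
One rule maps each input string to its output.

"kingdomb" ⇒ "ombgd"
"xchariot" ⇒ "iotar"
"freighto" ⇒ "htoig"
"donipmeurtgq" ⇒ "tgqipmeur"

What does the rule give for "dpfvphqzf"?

Rule — delete the first 3 characters, then move the last 3 characters to the front (rotate right by 3).
Starting from "dpfvphqzf": after the first operation, "vphqzf"; after the second, "qzfvph".

qzfvph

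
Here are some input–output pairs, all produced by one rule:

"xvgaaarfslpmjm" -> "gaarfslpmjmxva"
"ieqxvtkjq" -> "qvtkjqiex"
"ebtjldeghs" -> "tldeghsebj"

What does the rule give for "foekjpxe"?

Rule — move the first 3 characters to the end (rotate left by 3), then swap the first and last characters.
Applying both steps to "foekjpxe": "kjpxefoe", then "ejpxefok".

ejpxefok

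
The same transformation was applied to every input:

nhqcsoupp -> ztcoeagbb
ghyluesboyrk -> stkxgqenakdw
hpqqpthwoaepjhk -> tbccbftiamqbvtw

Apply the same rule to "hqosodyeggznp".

tcaeapkqsslzb

Looking at the pairs, the operation is to shift every letter 12 places forward in the alphabet (wrapping around).
So "hqosodyeggznp" becomes "tcaeapkqsslzb".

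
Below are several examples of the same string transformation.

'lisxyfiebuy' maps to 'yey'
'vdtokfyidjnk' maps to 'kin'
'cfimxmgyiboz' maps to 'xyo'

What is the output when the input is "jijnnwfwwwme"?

nwm

In each case the input is transformed by: delete the first 3 characters, then keep one character in every 3, starting at position 2 (positions 2nd, 5th, 8th, ...).
"jijnnwfwwwme" → "nwm".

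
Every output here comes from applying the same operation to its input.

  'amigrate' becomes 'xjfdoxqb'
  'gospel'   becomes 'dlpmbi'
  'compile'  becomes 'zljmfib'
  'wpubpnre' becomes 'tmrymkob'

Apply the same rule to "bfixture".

ycfuqrob

Looking at the pairs, the operation is to shift every letter 3 places backward in the alphabet (wrapping around).
"bfixture" → "ycfuqrob".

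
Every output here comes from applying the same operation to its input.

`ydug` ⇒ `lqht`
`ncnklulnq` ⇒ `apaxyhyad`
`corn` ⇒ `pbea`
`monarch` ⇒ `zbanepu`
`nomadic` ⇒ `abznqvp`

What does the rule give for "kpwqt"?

In each case the input is transformed by: shift every letter 13 places forward in the alphabet (wrapping around) — i.e. ROT13.
Applying that to "kpwqt" gives "xcjdg".

xcjdg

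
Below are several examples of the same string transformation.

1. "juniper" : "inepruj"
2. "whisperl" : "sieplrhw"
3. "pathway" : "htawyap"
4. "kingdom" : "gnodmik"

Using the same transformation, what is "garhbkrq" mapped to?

The rule is to swap each adjacent pair of characters (1↔2, 3↔4, ...), then move the first 2 characters to the end (rotate left by 2).
Starting from "garhbkrq": after the first operation, "aghrkbqr"; after the second, "hrkbqrag".

hrkbqrag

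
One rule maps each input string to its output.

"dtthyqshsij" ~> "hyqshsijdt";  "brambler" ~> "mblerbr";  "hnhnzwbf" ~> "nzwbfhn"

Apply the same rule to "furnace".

The transformation: move the first 2 characters to the end (rotate left by 2), then delete the first character.
For "furnace", step one produces "rnacefu"; step two turns that into "nacefu".

nacefu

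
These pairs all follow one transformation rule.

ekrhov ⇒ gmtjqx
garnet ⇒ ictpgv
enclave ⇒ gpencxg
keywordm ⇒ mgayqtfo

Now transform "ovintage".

What's happening: shift every letter 2 places forward in the alphabet (wrapping around).
"ovintage" → "qxkpvcig".

qxkpvcig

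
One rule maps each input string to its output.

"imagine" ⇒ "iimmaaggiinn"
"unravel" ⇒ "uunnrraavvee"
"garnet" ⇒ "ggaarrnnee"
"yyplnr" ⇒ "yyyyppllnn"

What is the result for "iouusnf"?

Each output is the input with this applied: double every character, then delete the last 2 characters.
For "iouusnf", step one produces "iioouuuussnnff"; step two turns that into "iioouuuussnn".

iioouuuussnn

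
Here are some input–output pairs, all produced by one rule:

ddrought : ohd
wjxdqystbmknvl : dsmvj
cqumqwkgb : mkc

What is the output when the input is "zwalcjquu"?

lqz

Each output is the input with this applied: move the first 3 characters to the end (rotate left by 3), then keep one character in every 3, starting at position 1 (positions 1st, 4th, 7th, ...).
Applying both steps to "zwalcjquu": "lcjquuzwa", then "lqz".
(Check on "cqumqwkgb": → "mqwkgbcqu" → "mkc" ✓)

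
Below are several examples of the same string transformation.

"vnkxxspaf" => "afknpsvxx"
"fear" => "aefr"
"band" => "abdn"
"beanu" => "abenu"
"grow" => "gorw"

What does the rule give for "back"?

abck

What's happening: sort the characters into alphabetical order.
Applying that to "back" gives "abck".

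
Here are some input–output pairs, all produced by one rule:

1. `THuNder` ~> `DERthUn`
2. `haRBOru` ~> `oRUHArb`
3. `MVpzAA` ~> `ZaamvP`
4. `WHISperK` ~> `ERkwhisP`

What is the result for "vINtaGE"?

AgeVinT

The pattern: flip the case of every letter, then move the last 3 characters to the front (rotate right by 3).
Working it through for "vINtaGE": intermediate "VinTAge", final "AgeVinT".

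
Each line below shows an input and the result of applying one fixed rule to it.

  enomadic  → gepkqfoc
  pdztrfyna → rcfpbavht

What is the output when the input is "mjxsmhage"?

oglizcujo

Looking at the pairs, the operation is to take characters alternately from the front and the back (1st, last, 2nd, 2nd-last, ...), then shift every letter 2 places forward in the alphabet (wrapping around).
Starting from "mjxsmhage": after the first operation, "mejgxashm"; after the second, "oglizcujo".
(Check on "enomadic": → "ecniodma" → "gepkqfoc" ✓)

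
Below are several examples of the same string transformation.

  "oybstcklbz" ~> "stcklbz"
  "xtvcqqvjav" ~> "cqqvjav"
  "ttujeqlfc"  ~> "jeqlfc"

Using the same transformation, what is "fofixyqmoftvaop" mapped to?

The pattern: delete the first 3 characters.
So "fofixyqmoftvaop" becomes "ixyqmoftvaop".

ixyqmoftvaop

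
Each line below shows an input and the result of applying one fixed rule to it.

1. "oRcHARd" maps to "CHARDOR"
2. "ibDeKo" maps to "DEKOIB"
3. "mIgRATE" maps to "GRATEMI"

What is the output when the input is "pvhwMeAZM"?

HWMEAZMPV

In each case the input is transformed by: move the first 2 characters to the end (rotate left by 2), then convert every letter to uppercase.
"pvhwMeAZM" → "hwMeAZMpv" → "HWMEAZMPV".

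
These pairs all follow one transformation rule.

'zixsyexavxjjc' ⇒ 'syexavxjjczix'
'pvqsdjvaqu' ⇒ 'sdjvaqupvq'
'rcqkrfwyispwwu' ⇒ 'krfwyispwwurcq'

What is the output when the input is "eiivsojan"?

The transformation: move the first 3 characters to the end (rotate left by 3).
"eiivsojan" → "vsojaneii".

vsojaneii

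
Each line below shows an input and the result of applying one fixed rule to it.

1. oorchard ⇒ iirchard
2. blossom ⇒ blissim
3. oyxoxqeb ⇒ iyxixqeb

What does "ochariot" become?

ichariit

What's happening: replace every "o" with "i".
"ochariot" → "ichariit".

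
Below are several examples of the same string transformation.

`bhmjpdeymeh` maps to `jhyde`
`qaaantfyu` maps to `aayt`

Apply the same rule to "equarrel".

aqlr

Rule — keep every other character starting from the second (positions 2nd, 4th, 6th, ...), then swap each adjacent pair of characters (1↔2, 3↔4, ...).
Working it through for "equarrel": intermediate "qarl", final "aqlr".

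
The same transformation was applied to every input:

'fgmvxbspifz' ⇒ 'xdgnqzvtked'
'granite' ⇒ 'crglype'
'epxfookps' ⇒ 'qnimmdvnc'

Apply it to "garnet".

What's happening: reverse the string, then shift every letter 2 places backward in the alphabet (wrapping around).
Applying both steps to "garnet": "tenrag", then "rclpye".

rclpye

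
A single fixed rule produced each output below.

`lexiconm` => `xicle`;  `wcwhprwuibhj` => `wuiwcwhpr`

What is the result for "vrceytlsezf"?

Looking at the pairs, the operation is to delete the last 3 characters, then move the last 3 characters to the front (rotate right by 3).
"vrceytlsezf" → "vrceytls" → "tlsvrcey".

tlsvrcey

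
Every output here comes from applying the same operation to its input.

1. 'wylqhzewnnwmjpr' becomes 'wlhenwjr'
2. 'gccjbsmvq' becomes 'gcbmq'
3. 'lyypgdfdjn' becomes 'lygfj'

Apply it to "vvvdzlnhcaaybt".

vvzncab

The pattern: keep every other character starting from the first (positions 1st, 3rd, 5th, ...).
"vvvdzlnhcaaybt" → "vvzncab".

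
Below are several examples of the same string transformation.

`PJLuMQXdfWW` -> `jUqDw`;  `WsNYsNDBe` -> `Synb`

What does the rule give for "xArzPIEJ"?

aZij

In each case the input is transformed by: keep every other character starting from the second (positions 2nd, 4th, 6th, ...), then flip the case of every letter.
Starting from "xArzPIEJ": after the first operation, "AzIJ"; after the second, "aZij".
(Check on "PJLuMQXdfWW": → "JuQdW" → "jUqDw" ✓)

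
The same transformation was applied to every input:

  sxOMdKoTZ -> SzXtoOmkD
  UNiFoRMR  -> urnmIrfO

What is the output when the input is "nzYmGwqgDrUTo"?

The pattern: flip the case of every letter, then take characters alternately from the front and the back (1st, last, 2nd, 2nd-last, ...).
"nzYmGwqgDrUTo" → "NOZtyuMRgdWGQ".

NOZtyuMRgdWGQ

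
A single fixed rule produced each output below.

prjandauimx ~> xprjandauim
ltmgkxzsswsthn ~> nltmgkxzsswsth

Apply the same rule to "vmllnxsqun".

nvmllnxsqu

Rule — move the last character to the front.
For "vmllnxsqun" the result is "nvmllnxsqu".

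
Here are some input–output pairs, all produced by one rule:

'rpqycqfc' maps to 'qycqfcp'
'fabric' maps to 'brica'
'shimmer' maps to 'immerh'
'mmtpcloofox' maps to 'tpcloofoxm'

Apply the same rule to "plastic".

asticl

Looking at the pairs, the operation is to delete the first character, then move the first character to the end.
Starting from "plastic": after the first operation, "lastic"; after the second, "asticl".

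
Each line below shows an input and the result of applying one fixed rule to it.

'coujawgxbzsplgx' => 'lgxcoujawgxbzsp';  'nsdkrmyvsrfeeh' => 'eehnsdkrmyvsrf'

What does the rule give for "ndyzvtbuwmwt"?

The transformation: move the last 3 characters to the front (rotate right by 3).
"ndyzvtbuwmwt" → "mwtndyzvtbuw".

mwtndyzvtbuw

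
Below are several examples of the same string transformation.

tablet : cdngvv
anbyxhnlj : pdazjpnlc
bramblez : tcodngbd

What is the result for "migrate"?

kitcvgo

Looking at the pairs, the operation is to move the first character to the end, then shift every letter 2 places forward in the alphabet (wrapping around).
So "migrate" becomes "kitcvgo".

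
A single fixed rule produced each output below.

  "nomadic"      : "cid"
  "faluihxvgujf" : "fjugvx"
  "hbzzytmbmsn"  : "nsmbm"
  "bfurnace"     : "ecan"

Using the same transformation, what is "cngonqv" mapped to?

vqn

In each case the input is transformed by: take characters alternately from the front and the back (1st, last, 2nd, 2nd-last, ...), then keep every other character starting from the second (positions 2nd, 4th, 6th, ...).
Starting from "cngonqv": after the first operation, "cvnqgno"; after the second, "vqn".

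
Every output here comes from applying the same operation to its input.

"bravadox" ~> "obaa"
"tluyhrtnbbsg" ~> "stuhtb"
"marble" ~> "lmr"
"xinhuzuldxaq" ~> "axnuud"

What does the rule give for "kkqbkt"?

kkq

The rule is to keep every other character starting from the first (positions 1st, 3rd, 5th, ...), then move the last character to the front.
Applying both steps to "kkqbkt": "kqk", then "kkq".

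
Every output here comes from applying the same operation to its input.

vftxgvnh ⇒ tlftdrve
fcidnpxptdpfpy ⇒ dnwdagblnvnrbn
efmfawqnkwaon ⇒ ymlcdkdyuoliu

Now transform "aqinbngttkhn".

iflyoglzlerr

The transformation: shift every letter 2 places backward in the alphabet (wrapping around), then move the last 3 characters to the front (rotate right by 3).
Starting from "aqinbngttkhn": after the first operation, "yoglzlerrifl"; after the second, "iflyoglzlerr".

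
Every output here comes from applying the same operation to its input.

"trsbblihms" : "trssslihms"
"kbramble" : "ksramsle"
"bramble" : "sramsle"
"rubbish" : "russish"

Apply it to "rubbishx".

russishx

Looking at the pairs, the operation is to replace every "b" with "s".
So "rubbishx" becomes "russishx".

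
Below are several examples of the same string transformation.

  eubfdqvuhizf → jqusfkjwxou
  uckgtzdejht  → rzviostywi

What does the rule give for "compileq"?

dbexatf

What's happening: shift every letter 11 places backward in the alphabet (wrapping around), then delete the first character.
For "compileq", step one produces "rdbexatf"; step two turns that into "dbexatf".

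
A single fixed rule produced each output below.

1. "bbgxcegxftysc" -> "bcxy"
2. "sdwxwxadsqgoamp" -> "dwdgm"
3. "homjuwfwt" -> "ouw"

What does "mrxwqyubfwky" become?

Each output is the input with this applied: keep one character in every 3, starting at position 2 (positions 2nd, 5th, 8th, ...).
Doing the same to "mrxwqyubfwky": "rqbk".

rqbk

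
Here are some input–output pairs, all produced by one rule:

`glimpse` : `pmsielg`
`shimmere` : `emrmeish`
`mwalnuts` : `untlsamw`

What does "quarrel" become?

rrealuq

The rule is to move the last 3 characters to the front (rotate right by 3), then take characters alternately from the front and the back (1st, last, 2nd, 2nd-last, ...).
Working it through for "quarrel": intermediate "relquar", final "rrealuq".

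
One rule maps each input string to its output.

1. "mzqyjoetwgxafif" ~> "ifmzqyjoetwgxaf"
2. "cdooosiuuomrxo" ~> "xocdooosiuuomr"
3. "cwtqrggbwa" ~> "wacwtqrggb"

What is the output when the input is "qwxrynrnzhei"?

eiqwxrynrnzh

Each output is the input with this applied: move the last 2 characters to the front (rotate right by 2).
"qwxrynrnzhei" → "eiqwxrynrnzh".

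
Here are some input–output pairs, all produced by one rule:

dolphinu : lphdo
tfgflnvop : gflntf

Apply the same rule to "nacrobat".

Rule — delete the last 3 characters, then move the first 2 characters to the end (rotate left by 2).
For "nacrobat" the result is "crona".

crona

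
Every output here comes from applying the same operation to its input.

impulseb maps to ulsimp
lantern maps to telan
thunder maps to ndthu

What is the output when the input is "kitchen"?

chkit

Rule — delete the last 2 characters, then move the first 3 characters to the end (rotate left by 3).
Applying that to "kitchen" gives "chkit".
(Check on "thunder": → "thund" → "ndthu" ✓)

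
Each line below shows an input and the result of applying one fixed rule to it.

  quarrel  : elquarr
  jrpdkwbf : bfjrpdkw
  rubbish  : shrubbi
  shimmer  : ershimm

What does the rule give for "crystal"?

alcryst

The rule is to move the last 2 characters to the front (rotate right by 2).
"crystal" → "alcryst".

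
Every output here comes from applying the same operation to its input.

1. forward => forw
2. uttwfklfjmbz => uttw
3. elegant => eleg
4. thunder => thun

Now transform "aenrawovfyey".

aenr

In each case the input is transformed by: keep only the first 4 characters.
Doing the same to "aenrawovfyey": "aenr".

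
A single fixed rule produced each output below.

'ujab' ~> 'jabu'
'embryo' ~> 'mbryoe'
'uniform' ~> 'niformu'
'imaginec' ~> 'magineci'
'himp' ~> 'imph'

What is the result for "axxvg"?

The pattern: move the first character to the end.
Doing the same to "axxvg": "xxvga".

xxvga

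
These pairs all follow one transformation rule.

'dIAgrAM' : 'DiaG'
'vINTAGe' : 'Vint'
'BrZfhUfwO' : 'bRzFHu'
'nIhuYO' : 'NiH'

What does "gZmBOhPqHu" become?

GzMboHp

Looking at the pairs, the operation is to delete the last 3 characters, then flip the case of every letter.
Starting from "gZmBOhPqHu": after the first operation, "gZmBOhP"; after the second, "GzMboHp".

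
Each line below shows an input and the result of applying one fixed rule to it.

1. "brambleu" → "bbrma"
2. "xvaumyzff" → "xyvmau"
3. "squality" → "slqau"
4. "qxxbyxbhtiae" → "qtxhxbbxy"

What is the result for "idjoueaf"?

What's happening: delete the last 3 characters, then take characters alternately from the front and the back (1st, last, 2nd, 2nd-last, ...).
For "idjoueaf" the result is "iudoj".

iudoj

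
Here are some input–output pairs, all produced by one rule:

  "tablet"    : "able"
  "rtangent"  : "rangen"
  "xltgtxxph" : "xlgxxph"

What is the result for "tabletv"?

Rule — remove every "t".
"tabletv" → "ablev".

ablev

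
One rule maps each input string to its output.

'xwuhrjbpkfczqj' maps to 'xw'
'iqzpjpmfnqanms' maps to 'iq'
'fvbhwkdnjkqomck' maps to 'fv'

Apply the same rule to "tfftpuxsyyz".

tf

The pattern: keep only the first 2 characters.
So "tfftpuxsyyz" becomes "tf".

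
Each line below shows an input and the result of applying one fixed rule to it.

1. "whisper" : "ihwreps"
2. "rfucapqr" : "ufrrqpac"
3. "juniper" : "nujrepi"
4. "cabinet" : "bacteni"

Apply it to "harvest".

The pattern: move the first 3 characters to the end (rotate left by 3), then reverse the string.
Applying both steps to "harvest": "vesthar", then "rahtsev".
(Check on "rfucapqr": → "capqrrfu" → "ufrrqpac" ✓)

rahtsev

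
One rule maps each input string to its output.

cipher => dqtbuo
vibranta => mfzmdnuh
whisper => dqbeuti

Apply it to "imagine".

qzusmyu

What's happening: reverse the string, then shift every letter 12 places forward in the alphabet (wrapping around).
"imagine" → "enigami" → "qzusmyu".
(Check on "cipher": → "rehpic" → "dqtbuo" ✓)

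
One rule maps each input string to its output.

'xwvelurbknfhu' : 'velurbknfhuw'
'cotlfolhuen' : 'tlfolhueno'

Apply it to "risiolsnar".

Looking at the pairs, the operation is to delete the first character, then move the first character to the end.
Applying both steps to "risiolsnar": "isiolsnar", then "siolsnari".

siolsnari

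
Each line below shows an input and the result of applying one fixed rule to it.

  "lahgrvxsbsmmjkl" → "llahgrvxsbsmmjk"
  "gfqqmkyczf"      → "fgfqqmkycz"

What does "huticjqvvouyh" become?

The pattern: move the last character to the front.
Doing the same to "huticjqvvouyh": "hhuticjqvvouy".

hhuticjqvvouy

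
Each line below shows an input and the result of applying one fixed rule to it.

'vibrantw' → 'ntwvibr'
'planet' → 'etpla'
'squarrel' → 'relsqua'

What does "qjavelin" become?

What's happening: swap the front and back halves of the string, then delete the first character.
"qjavelin" → "elinqjav" → "linqjav".
(Check on "vibrantw": → "antwvibr" → "ntwvibr" ✓)

linqjav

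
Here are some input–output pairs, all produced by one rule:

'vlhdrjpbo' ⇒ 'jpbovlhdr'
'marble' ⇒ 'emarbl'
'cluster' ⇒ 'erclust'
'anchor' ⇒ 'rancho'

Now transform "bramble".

lebramb

Rule — move the first 2 characters to the end (rotate left by 2), then move the first 3 characters to the end (rotate left by 3).
Starting from "bramble": after the first operation, "amblebr"; after the second, "lebramb".
(Check on "marble": → "rblema" → "emarbl" ✓)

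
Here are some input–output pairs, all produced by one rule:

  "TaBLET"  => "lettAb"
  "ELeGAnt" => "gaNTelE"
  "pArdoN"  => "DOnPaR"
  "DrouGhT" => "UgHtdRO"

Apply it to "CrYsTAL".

The rule is to flip the case of every letter, then move the first 3 characters to the end (rotate left by 3).
"CrYsTAL" → "StalcRy".

StalcRy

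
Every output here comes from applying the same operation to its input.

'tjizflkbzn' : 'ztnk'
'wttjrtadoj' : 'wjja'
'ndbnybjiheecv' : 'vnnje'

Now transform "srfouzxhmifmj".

Looking at the pairs, the operation is to keep one character in every 3, starting at position 1 (positions 1st, 4th, 7th, ...), then sort the characters into reverse alphabetical order.
Working it through for "srfouzxhmifmj": intermediate "soxij", final "xsoji".

xsoji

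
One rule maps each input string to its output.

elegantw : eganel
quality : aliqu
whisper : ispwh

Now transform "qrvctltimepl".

vctltimeqr

Rule — delete the last 2 characters, then move the first 2 characters to the end (rotate left by 2).
For "qrvctltimepl", step one produces "qrvctltime"; step two turns that into "vctltimeqr".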